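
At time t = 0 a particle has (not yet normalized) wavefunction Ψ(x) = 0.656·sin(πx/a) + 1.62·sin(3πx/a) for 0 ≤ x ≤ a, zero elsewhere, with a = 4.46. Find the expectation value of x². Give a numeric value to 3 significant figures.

⟨x²⟩ = ∫ x²·|Ψ|² dx / ∫|Ψ|² dx (integrals over the domain).
On 0 ≤ x ≤ a (j ≠ l): ∫sin²(jπx/a) dx = a/2, ∫sin(jπx/a)·sin(lπx/a) dx = 0; diagonal moments ∫x·sin²(jπx/a) dx = a²/4, ∫x²·sin²(jπx/a) dx = a³·(1/6 − 1/(4j²π²)); cross terms ∫x·sin(jπx/a)·sin(lπx/a) dx = 0 for j + l even and −4jla²/(π²(j² − l²)²) for j + l odd, ∫x²·sin(jπx/a)·sin(lπx/a) dx = (−1)^(j+l)·4jla³/(π²(j² − l²)²); higher powers the same way via product-to-sum and parts.
State is unnormalized: ∫|Ψ|² dx = 6.8121, and ∫Ψ*·x²·Ψ dx = 47.127, so ⟨x²⟩ = 47.127 / 6.8121.
⟨x²⟩ = 6.9182.

6.92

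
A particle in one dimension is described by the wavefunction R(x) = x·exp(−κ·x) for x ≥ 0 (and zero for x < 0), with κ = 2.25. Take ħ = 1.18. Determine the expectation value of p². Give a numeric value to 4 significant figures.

p² R = −ħ² d²R/dx²; ⟨p²⟩ = −ħ² ∫ R*·R'' dx / ∫|R|² dx.
Differentiate x·exp(−κ·x) with the product rule; every integrand then reduces to terms xʲ·e^(−2κx) on [0, ∞), with ∫₀^∞ xʲ·e^(−2κx) dx = j!/(2κ)^(j+1).
State is unnormalized: ∫|R|² dx = 0.021948, and ∫R*·(−ħ² R'') dx = 0.15471, so ⟨p²⟩ = 0.15471 / 0.021948.
⟨p²⟩ = 7.0490.

7.049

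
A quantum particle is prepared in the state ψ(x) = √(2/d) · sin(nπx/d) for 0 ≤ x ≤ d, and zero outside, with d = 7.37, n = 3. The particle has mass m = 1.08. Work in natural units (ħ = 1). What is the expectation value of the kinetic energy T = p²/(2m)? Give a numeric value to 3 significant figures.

T = −(ħ²/2m) d²/dx², so ⟨T⟩ = −(ħ²/2m) ∫ ψ*·ψ'' dx; with m = 1.08.
d/dx sin(nπx/d) = (nπ/d)·cos(nπx/d) and d²/dx² sin(nπx/d) = −(nπ/d)²·sin(nπx/d); on 0 ≤ x ≤ d, ∫sin²(nπx/d) dx = d/2 and ∫sin(nπx/d)·cos(nπx/d) dx = 0.
⟨T⟩ = 0.75710.

0.757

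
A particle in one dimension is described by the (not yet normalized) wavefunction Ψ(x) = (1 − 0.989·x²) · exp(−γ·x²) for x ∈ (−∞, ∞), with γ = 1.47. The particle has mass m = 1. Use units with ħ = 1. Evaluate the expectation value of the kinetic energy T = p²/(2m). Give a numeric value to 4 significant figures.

1.507

T = −(ħ²/2m) d²/dx², so ⟨T⟩ = −(ħ²/2m) ∫ Ψ*·Ψ'' dx / ∫|Ψ|² dx; with m = 1.
Expand each integrand as polynomial × e^(−2γx²) and use ∫x^(2j)·e^(−2γx²) dx = (2j−1)!!/(4γ)^j · √(π/(2γ)), odd powers → 0; here √(π/(2γ)) = 1.0337. Differentiate with the product rule, d/dx e^(−γx²) = −2γx·e^(−γx²).
State is unnormalized: ∫|Ψ|² dx = 0.77371, and ∫Ψ*·(−ħ²/2m · Ψ'') dx = 1.1658, so ⟨T⟩ = 1.1658 / 0.77371.
⟨T⟩ = 1.5068.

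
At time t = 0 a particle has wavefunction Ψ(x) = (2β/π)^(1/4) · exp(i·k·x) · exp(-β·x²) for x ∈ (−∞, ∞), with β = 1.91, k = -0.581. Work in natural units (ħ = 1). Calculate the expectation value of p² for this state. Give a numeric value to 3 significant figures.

2.25

p² Ψ = −ħ² d²Ψ/dx²; ⟨p²⟩ = −ħ² ∫ Ψ*·Ψ'' dx.
Gaussian moments: ∫x^(2j)·e^(−2βx²) dx = (2j−1)!!/(4β)^j · √(π/(2β)), odd powers integrate to 0; here √(π/(2β)) = 0.90687. Derivatives: Ψ′ = (ik − 2βx)·Ψ, Ψ″ = ((ik − 2βx)² − 2β)·Ψ; the odd-in-x pieces drop out.
⟨p²⟩ = 2.2476.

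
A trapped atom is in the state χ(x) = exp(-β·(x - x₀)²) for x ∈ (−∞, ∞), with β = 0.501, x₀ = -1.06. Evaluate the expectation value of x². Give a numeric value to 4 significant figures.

⟨x²⟩ = ∫ x²·|χ|² dx / ∫|χ|² dx (integrals over the domain).
Gaussian moments (u = x − x₀): ∫u^(2j)·e^(−2βu²) du = (2j−1)!!/(4β)^j · √(π/(2β)), odd powers integrate to 0; here √(π/(2β)) = 1.7707.
State is unnormalized: ∫|χ|² dx = 1.7707, and ∫χ*·x²·χ dx = 2.8731, so ⟨x²⟩ = 2.8731 / 1.7707.
⟨x²⟩ = 1.6226.

1.623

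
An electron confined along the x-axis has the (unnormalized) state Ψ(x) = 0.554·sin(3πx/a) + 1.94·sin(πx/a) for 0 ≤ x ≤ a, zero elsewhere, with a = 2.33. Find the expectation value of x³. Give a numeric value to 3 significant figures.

⟨x³⟩ = ∫ x³·|Ψ|² dx / ∫|Ψ|² dx (integrals over the domain).
On 0 ≤ x ≤ a (j ≠ l): ∫sin²(jπx/a) dx = a/2, ∫sin(jπx/a)·sin(lπx/a) dx = 0; diagonal moments ∫x·sin²(jπx/a) dx = a²/4, ∫x²·sin²(jπx/a) dx = a³·(1/6 − 1/(4j²π²)); cross terms ∫x·sin(jπx/a)·sin(lπx/a) dx = 0 for j + l even and −4jla²/(π²(j² − l²)²) for j + l odd, ∫x²·sin(jπx/a)·sin(lπx/a) dx = (−1)^(j+l)·4jla³/(π²(j² − l²)²); higher powers the same way via product-to-sum and parts.
State is unnormalized: ∫|Ψ|² dx = 4.7422, and ∫Ψ*·x³·Ψ dx = 12.549, so ⟨x³⟩ = 12.549 / 4.7422.
⟨x³⟩ = 2.6462.

2.65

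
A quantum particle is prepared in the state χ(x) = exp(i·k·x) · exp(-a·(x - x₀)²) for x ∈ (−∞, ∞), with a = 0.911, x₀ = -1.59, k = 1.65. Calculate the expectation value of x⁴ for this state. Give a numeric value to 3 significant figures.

10.8

⟨x⁴⟩ = ∫ x⁴·|χ|² dx / ∫|χ|² dx (integrals over the domain).
Gaussian moments (u = x − x₀): ∫u^(2j)·e^(−2au²) du = (2j−1)!!/(4a)^j · √(π/(2a)), odd powers integrate to 0; here √(π/(2a)) = 1.3131.
State is unnormalized: ∫|χ|² dx = 1.3131, and ∫χ*·x⁴·χ dx = 14.155, so ⟨x⁴⟩ = 14.155 / 1.3131.
⟨x⁴⟩ = 10.780.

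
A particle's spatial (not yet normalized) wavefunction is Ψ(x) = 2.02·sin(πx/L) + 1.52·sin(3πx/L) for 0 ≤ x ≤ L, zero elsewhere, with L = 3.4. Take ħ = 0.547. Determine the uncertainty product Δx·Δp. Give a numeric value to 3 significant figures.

0.991

Δx = √(⟨x²⟩−⟨x⟩²), Δp = √(⟨p²⟩−⟨p⟩²).
On 0 ≤ x ≤ L (j ≠ l): ∫sin²(jπx/L) dx = L/2, ∫sin(jπx/L)·sin(lπx/L) dx = 0; diagonal moments ∫x·sin²(jπx/L) dx = L²/4, ∫x²·sin²(jπx/L) dx = L³·(1/6 − 1/(4j²π²)); cross terms ∫x·sin(jπx/L)·sin(lπx/L) dx = 0 for j + l even and −4jlL²/(π²(j² − l²)²) for j + l odd, ∫x²·sin(jπx/L)·sin(lπx/L) dx = (−1)^(j+l)·4jlL³/(π²(j² − l²)²); higher powers the same way via product-to-sum and parts. d²/dx² sin(jπx/L) = −(jπ/L)²·sin(jπx/L); on 0 ≤ x ≤ L, ∫sin²(jπx/L) dx = L/2 and ∫sin(jπx/L)·sin(lπx/L) dx = 0 for j ≠ l, so only diagonal terms survive in ∫|Ψ|² and ∫Ψ·Ψ″; ∫Ψ·Ψ′ dx = [Ψ²/2] between the walls = 0.
Normalization: ∫|Ψ|² dx = 10.864.
⟨x⟩ = 1.7000, ⟨x²⟩ = 3.8779 ⇒ Δx = 0.99395.
⟨p⟩ = 0.0000, ⟨p²⟩ = 0.99428 ⇒ Δp = 0.99713.
Δx·Δp = 0.99110.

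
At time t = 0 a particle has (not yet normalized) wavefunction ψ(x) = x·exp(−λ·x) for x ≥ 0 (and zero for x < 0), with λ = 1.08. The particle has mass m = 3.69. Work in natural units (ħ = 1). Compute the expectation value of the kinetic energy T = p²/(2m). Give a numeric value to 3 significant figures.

T = −(ħ²/2m) d²/dx², so ⟨T⟩ = −(ħ²/2m) ∫ ψ*·ψ'' dx / ∫|ψ|² dx; with m = 3.69.
Differentiate x·exp(−λ·x) with the product rule; every integrand then reduces to terms xʲ·e^(−2λx) on [0, ∞), with ∫₀^∞ xʲ·e^(−2λx) dx = j!/(2λ)^(j+1).
State is unnormalized: ∫|ψ|² dx = 0.19846, and ∫ψ*·(−ħ²/2m · ψ'') dx = 0.031366, so ⟨T⟩ = 0.031366 / 0.19846.
⟨T⟩ = 0.15805.

0.158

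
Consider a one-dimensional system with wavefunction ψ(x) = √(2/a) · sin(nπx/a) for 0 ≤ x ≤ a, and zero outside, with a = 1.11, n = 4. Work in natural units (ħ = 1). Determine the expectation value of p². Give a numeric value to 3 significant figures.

p² ψ = −ħ² d²ψ/dx²; ⟨p²⟩ = −ħ² ∫ ψ*·ψ'' dx.
d/dx sin(nπx/a) = (nπ/a)·cos(nπx/a) and d²/dx² sin(nπx/a) = −(nπ/a)²·sin(nπx/a); on 0 ≤ x ≤ a, ∫sin²(nπx/a) dx = a/2 and ∫sin(nπx/a)·cos(nπx/a) dx = 0.
⟨p²⟩ = 128.17.

128.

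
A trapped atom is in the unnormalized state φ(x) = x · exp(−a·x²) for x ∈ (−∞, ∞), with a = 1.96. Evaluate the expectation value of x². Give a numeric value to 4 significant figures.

0.3827

⟨x²⟩ = ∫ x²·|φ|² dx / ∫|φ|² dx (integrals over the domain).
Expand each integrand as polynomial × e^(−2ax²) and use ∫x^(2j)·e^(−2ax²) dx = (2j−1)!!/(4a)^j · √(π/(2a)), odd powers → 0; here √(π/(2a)) = 0.89522.
State is unnormalized: ∫|φ|² dx = 0.11419, and ∫φ*·x²·φ dx = 0.043694, so ⟨x²⟩ = 0.043694 / 0.11419.
⟨x²⟩ = 0.38265.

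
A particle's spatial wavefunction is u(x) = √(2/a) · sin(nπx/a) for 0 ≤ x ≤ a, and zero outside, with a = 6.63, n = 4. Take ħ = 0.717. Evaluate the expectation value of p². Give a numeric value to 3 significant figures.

1.85

p² u = −ħ² d²u/dx²; ⟨p²⟩ = −ħ² ∫ u*·u'' dx.
d/dx sin(nπx/a) = (nπ/a)·cos(nπx/a) and d²/dx² sin(nπx/a) = −(nπ/a)²·sin(nπx/a); on 0 ≤ x ≤ a, ∫sin²(nπx/a) dx = a/2 and ∫sin(nπx/a)·cos(nπx/a) dx = 0.
⟨p²⟩ = 1.8468.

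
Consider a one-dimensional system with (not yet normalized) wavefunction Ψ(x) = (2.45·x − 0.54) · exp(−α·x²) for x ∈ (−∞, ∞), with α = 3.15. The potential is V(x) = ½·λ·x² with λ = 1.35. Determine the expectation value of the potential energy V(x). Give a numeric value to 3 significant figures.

0.120

⟨V⟩ = ∫ V(x)·|Ψ|² dx / ∫|Ψ|² dx.
Expand each integrand as polynomial × e^(−2αx²) and use ∫x^(2j)·e^(−2αx²) dx = (2j−1)!!/(4α)^j · √(π/(2α)), odd powers → 0; here √(π/(2α)) = 0.70616.
State is unnormalized: ∫|Ψ|² dx = 0.54232, and ∫Ψ*·V(x)·Ψ dx = 0.065097, so ⟨V⟩ = 0.065097 / 0.54232.
⟨V⟩ = 0.12003.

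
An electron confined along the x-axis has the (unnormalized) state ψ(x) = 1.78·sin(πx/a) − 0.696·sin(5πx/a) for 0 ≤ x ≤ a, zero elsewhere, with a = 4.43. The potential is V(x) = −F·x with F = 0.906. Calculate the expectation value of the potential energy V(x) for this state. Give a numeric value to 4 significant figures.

-2.007

⟨V⟩ = ∫ V(x)·|ψ|² dx / ∫|ψ|² dx.
On 0 ≤ x ≤ a (j ≠ l): ∫sin²(jπx/a) dx = a/2, ∫sin(jπx/a)·sin(lπx/a) dx = 0; diagonal moments ∫x·sin²(jπx/a) dx = a²/4, ∫x²·sin²(jπx/a) dx = a³·(1/6 − 1/(4j²π²)); cross terms ∫x·sin(jπx/a)·sin(lπx/a) dx = 0 for j + l even and −4jla²/(π²(j² − l²)²) for j + l odd, ∫x²·sin(jπx/a)·sin(lπx/a) dx = (−1)^(j+l)·4jla³/(π²(j² − l²)²); higher powers the same way via product-to-sum and parts.
State is unnormalized: ∫|ψ|² dx = 8.0910, and ∫ψ*·V(x)·ψ dx = -16.237, so ⟨V⟩ = -16.237 / 8.0910.
⟨V⟩ = -2.0068.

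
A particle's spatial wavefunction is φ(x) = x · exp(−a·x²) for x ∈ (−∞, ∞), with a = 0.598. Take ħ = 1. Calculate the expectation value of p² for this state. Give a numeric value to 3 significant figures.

1.79

p² φ = −ħ² d²φ/dx²; ⟨p²⟩ = −ħ² ∫ φ*·φ'' dx / ∫|φ|² dx.
Expand each integrand as polynomial × e^(−2ax²) and use ∫x^(2j)·e^(−2ax²) dx = (2j−1)!!/(4a)^j · √(π/(2a)), odd powers → 0; here √(π/(2a)) = 1.6207. Differentiate with the product rule, d/dx e^(−ax²) = −2ax·e^(−ax²).
State is unnormalized: ∫|φ|² dx = 0.67756, and ∫φ*·(−ħ² φ'') dx = 1.2155, so ⟨p²⟩ = 1.2155 / 0.67756.
⟨p²⟩ = 1.7940.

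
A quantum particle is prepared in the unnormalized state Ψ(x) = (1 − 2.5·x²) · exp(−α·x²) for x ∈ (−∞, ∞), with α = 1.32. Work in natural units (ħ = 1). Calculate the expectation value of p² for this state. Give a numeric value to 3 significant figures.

p² Ψ = −ħ² d²Ψ/dx²; ⟨p²⟩ = −ħ² ∫ Ψ*·Ψ'' dx / ∫|Ψ|² dx.
Expand each integrand as polynomial × e^(−2αx²) and use ∫x^(2j)·e^(−2αx²) dx = (2j−1)!!/(4α)^j · √(π/(2α)), odd powers → 0; here √(π/(2α)) = 1.0909. Differentiate with the product rule, d/dx e^(−αx²) = −2αx·e^(−αx²).
State is unnormalized: ∫|Ψ|² dx = 0.79153, and ∫Ψ*·(−ħ² Ψ'') dx = 5.0633, so ⟨p²⟩ = 5.0633 / 0.79153.
⟨p²⟩ = 6.3968.

6.40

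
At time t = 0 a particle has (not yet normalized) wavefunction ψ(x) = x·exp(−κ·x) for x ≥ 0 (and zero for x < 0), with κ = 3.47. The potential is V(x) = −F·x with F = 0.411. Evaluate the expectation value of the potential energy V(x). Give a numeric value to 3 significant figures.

-0.178

⟨V⟩ = ∫ V(x)·|ψ|² dx / ∫|ψ|² dx.
Every integrand reduces to terms xʲ·e^(−2κx) on [0, ∞); use ∫₀^∞ xʲ·e^(−2κx) dx = j!/(2κ)^(j+1).
State is unnormalized: ∫|ψ|² dx = 0.0059834, and ∫ψ*·V(x)·ψ dx = -0.0010631, so ⟨V⟩ = -0.0010631 / 0.0059834.
⟨V⟩ = -0.17767.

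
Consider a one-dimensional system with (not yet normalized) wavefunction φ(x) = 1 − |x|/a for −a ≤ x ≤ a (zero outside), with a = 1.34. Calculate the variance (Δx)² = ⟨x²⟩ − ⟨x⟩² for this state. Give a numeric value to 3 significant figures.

Compute ⟨x⟩ and ⟨x²⟩ separately, then (Δx)² = ⟨x²⟩ − ⟨x⟩².
φ is even, so ∫ over [−a, a] = 2∫₀ᵃ with φ = 1 − x/a there: ∫₀ᵃ (1 − x/a)² dx = a/3, ∫₀ᵃ x²(1 − x/a)² dx = a³/30, ∫₀ᵃ x⁴(1 − x/a)² dx = a⁵/105.
Normalization: ∫|φ|² dx = 0.89333.
⟨x⟩ = 0.0000 and ⟨x²⟩ = 0.17956.
(Δx)² = 0.17956 − (0.0000)² = 0.17956.

0.180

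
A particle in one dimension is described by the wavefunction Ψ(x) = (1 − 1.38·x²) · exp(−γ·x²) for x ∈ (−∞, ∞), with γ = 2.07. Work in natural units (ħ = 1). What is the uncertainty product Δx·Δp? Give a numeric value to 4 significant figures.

Δx = √(⟨x²⟩−⟨x⟩²), Δp = √(⟨p²⟩−⟨p⟩²).
Expand each integrand as polynomial × e^(−2γx²) and use ∫x^(2j)·e^(−2γx²) dx = (2j−1)!!/(4γ)^j · √(π/(2γ)), odd powers → 0; here √(π/(2γ)) = 0.87111. Differentiate with the product rule, d/dx e^(−γx²) = −2γx·e^(−γx²).
Normalization: ∫|Ψ|² dx = 0.65334.
⟨x⟩ = 0.0000, ⟨x²⟩ = 0.067096 ⇒ Δx = 0.25903.
⟨p⟩ = 0.0000, ⟨p²⟩ = 4.2167 ⇒ Δp = 2.0535.
Δx·Δp = 0.53190.

0.5319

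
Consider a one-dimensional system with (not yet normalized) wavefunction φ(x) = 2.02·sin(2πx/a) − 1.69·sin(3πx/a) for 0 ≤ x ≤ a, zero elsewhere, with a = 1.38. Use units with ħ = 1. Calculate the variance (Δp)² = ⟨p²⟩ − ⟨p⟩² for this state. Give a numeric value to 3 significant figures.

Compute ⟨p⟩ and ⟨p²⟩ separately; (Δp)² = ⟨p²⟩ − ⟨p⟩².
d²/dx² sin(jπx/a) = −(jπ/a)²·sin(jπx/a); on 0 ≤ x ≤ a, ∫sin²(jπx/a) dx = a/2 and ∫sin(jπx/a)·sin(lπx/a) dx = 0 for j ≠ l, so only diagonal terms survive in ∫|φ|² and ∫φ·φ″; ∫φ·φ′ dx = [φ²/2] between the walls = 0.
Normalization: ∫|φ|² dx = 4.7862.
⟨p⟩ = 0.0000 and ⟨p²⟩ = 31.400.
(Δp)² = 31.400 − (0.0000)² = 31.400.

31.4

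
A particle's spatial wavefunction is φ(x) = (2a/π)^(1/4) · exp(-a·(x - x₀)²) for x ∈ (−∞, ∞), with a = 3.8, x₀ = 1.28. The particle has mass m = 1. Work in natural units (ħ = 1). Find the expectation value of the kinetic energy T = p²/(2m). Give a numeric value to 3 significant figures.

1.90

T = −(ħ²/2m) d²/dx², so ⟨T⟩ = −(ħ²/2m) ∫ φ*·φ'' dx; with m = 1.
Gaussian moments (u = x − x₀): ∫u^(2j)·e^(−2au²) du = (2j−1)!!/(4a)^j · √(π/(2a)), odd powers integrate to 0; here √(π/(2a)) = 0.64294. Derivatives: d/dx e^(−au²) = −2au·e^(−au²), d²/dx² e^(−au²) = (4a²u² − 2a)·e^(−au²).
⟨T⟩ = 1.9000.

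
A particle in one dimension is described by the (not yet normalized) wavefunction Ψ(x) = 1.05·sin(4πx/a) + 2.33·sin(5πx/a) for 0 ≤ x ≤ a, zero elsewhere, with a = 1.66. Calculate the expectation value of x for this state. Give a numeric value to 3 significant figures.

⟨x⟩ = ∫ x·|Ψ|² dx / ∫|Ψ|² dx (integrals over the domain).
On 0 ≤ x ≤ a (j ≠ l): ∫sin²(jπx/a) dx = a/2, ∫sin(jπx/a)·sin(lπx/a) dx = 0; diagonal moments ∫x·sin²(jπx/a) dx = a²/4, ∫x²·sin²(jπx/a) dx = a³·(1/6 − 1/(4j²π²)); cross terms ∫x·sin(jπx/a)·sin(lπx/a) dx = 0 for j + l even and −4jla²/(π²(j² − l²)²) for j + l odd, ∫x²·sin(jπx/a)·sin(lπx/a) dx = (−1)^(j+l)·4jla³/(π²(j² − l²)²); higher powers the same way via product-to-sum and parts.
State is unnormalized: ∫|Ψ|² dx = 5.4211, and ∫Ψ*·x·Ψ dx = 3.1502, so ⟨x⟩ = 3.1502 / 5.4211.
⟨x⟩ = 0.58111.

0.581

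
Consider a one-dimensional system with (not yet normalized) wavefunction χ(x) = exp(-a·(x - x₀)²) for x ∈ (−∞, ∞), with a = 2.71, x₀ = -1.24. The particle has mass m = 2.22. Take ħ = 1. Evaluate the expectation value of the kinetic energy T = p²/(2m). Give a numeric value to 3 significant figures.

0.610

T = −(ħ²/2m) d²/dx², so ⟨T⟩ = −(ħ²/2m) ∫ χ*·χ'' dx / ∫|χ|² dx; with m = 2.22.
Gaussian moments (u = x − x₀): ∫u^(2j)·e^(−2au²) du = (2j−1)!!/(4a)^j · √(π/(2a)), odd powers integrate to 0; here √(π/(2a)) = 0.76133. Derivatives: d/dx e^(−au²) = −2au·e^(−au²), d²/dx² e^(−au²) = (4a²u² − 2a)·e^(−au²).
State is unnormalized: ∫|χ|² dx = 0.76133, and ∫χ*·(−ħ²/2m · χ'') dx = 0.46469, so ⟨T⟩ = 0.46469 / 0.76133.
⟨T⟩ = 0.61036.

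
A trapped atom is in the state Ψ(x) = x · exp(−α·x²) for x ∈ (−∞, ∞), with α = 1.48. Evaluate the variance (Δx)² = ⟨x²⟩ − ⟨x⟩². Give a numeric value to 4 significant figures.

Compute ⟨x⟩ and ⟨x²⟩ separately, then (Δx)² = ⟨x²⟩ − ⟨x⟩².
Expand each integrand as polynomial × e^(−2αx²) and use ∫x^(2j)·e^(−2αx²) dx = (2j−1)!!/(4α)^j · √(π/(2α)), odd powers → 0; here √(π/(2α)) = 1.0302.
Normalization: ∫|Ψ|² dx = 0.17402.
⟨x⟩ = 0.0000 and ⟨x²⟩ = 0.50676.
(Δx)² = 0.50676 − (0.0000)² = 0.50676.

0.5068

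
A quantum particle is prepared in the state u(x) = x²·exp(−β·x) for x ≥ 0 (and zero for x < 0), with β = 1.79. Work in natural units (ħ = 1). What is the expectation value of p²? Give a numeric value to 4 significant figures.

1.068

p² u = −ħ² d²u/dx²; ⟨p²⟩ = −ħ² ∫ u*·u'' dx / ∫|u|² dx.
Differentiate x²·exp(−β·x) with the product rule; every integrand then reduces to terms xʲ·e^(−2βx) on [0, ∞), with ∫₀^∞ xʲ·e^(−2βx) dx = j!/(2β)^(j+1).
State is unnormalized: ∫|u|² dx = 0.040813, and ∫u*·(−ħ² u'') dx = 0.043589, so ⟨p²⟩ = 0.043589 / 0.040813.
⟨p²⟩ = 1.0680.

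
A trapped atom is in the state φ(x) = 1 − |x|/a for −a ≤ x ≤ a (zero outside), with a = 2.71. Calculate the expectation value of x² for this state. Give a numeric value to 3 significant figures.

0.734

⟨x²⟩ = ∫ x²·|φ|² dx / ∫|φ|² dx (integrals over the domain).
φ is even, so ∫ over [−a, a] = 2∫₀ᵃ with φ = 1 − x/a there: ∫₀ᵃ (1 − x/a)² dx = a/3, ∫₀ᵃ x²(1 − x/a)² dx = a³/30, ∫₀ᵃ x⁴(1 − x/a)² dx = a⁵/105.
State is unnormalized: ∫|φ|² dx = 1.8067, and ∫φ*·x²·φ dx = 1.3268, so ⟨x²⟩ = 1.3268 / 1.8067.
⟨x²⟩ = 0.73441.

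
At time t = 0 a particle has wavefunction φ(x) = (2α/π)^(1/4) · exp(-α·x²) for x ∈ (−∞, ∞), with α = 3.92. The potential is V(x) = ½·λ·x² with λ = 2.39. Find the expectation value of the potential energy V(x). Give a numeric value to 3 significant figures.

0.0762

⟨V⟩ = ∫ V(x)·|φ|² dx.
Gaussian moments: ∫x^(2j)·e^(−2αx²) dx = (2j−1)!!/(4α)^j · √(π/(2α)), odd powers integrate to 0; here √(π/(2α)) = 0.63302.
⟨V⟩ = 0.076212.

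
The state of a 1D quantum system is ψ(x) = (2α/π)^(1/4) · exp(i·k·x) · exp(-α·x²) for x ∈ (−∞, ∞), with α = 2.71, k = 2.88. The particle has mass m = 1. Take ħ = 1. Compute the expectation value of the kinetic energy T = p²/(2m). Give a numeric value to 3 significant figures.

T = −(ħ²/2m) d²/dx², so ⟨T⟩ = −(ħ²/2m) ∫ ψ*·ψ'' dx; with m = 1.
Gaussian moments: ∫x^(2j)·e^(−2αx²) dx = (2j−1)!!/(4α)^j · √(π/(2α)), odd powers integrate to 0; here √(π/(2α)) = 0.76133. Derivatives: ψ′ = (ik − 2αx)·ψ, ψ″ = ((ik − 2αx)² − 2α)·ψ; the odd-in-x pieces drop out.
⟨T⟩ = 5.5022.

5.50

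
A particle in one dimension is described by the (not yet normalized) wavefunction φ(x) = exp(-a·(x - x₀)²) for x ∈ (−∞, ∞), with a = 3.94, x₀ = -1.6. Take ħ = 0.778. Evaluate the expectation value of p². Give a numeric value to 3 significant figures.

p² φ = −ħ² d²φ/dx²; ⟨p²⟩ = −ħ² ∫ φ*·φ'' dx / ∫|φ|² dx.
Gaussian moments (u = x − x₀): ∫u^(2j)·e^(−2au²) du = (2j−1)!!/(4a)^j · √(π/(2a)), odd powers integrate to 0; here √(π/(2a)) = 0.63141. Derivatives: d/dx e^(−au²) = −2au·e^(−au²), d²/dx² e^(−au²) = (4a²u² − 2a)·e^(−au²).
State is unnormalized: ∫|φ|² dx = 0.63141, and ∫φ*·(−ħ² φ'') dx = 1.5058, so ⟨p²⟩ = 1.5058 / 0.63141.
⟨p²⟩ = 2.3848.

2.38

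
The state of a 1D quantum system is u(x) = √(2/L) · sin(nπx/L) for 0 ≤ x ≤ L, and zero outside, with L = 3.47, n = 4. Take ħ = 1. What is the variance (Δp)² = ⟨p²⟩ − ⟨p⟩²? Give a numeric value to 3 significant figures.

Compute ⟨p⟩ and ⟨p²⟩ separately; (Δp)² = ⟨p²⟩ − ⟨p⟩².
d/dx sin(nπx/L) = (nπ/L)·cos(nπx/L) and d²/dx² sin(nπx/L) = −(nπ/L)²·sin(nπx/L); on 0 ≤ x ≤ L, ∫sin²(nπx/L) dx = L/2 and ∫sin(nπx/L)·cos(nπx/L) dx = 0.
⟨p⟩ = 0.0000 and ⟨p²⟩ = 13.115.
(Δp)² = 13.115 − (0.0000)² = 13.115.

13.1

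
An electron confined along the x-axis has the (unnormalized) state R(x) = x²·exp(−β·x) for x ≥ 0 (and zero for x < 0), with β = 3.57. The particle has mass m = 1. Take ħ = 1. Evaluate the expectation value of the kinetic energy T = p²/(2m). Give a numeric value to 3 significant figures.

T = −(ħ²/2m) d²/dx², so ⟨T⟩ = −(ħ²/2m) ∫ R*·R'' dx / ∫|R|² dx; with m = 1.
Differentiate x²·exp(−β·x) with the product rule; every integrand then reduces to terms xʲ·e^(−2βx) on [0, ∞), with ∫₀^∞ xʲ·e^(−2βx) dx = j!/(2β)^(j+1).
State is unnormalized: ∫|R|² dx = 0.0012934, and ∫R*·(−ħ²/2m · R'') dx = 0.0027473, so ⟨T⟩ = 0.0027473 / 0.0012934.
⟨T⟩ = 2.1242.

2.12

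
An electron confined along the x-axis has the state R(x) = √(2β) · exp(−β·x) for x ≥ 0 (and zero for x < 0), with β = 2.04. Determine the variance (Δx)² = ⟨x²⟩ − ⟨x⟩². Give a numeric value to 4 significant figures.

0.06007

Compute ⟨x⟩ and ⟨x²⟩ separately, then (Δx)² = ⟨x²⟩ − ⟨x⟩².
Every integrand reduces to terms xʲ·e^(−2βx) on [0, ∞); use ∫₀^∞ xʲ·e^(−2βx) dx = j!/(2β)^(j+1).
⟨x⟩ = 0.24510 and ⟨x²⟩ = 0.12015.
(Δx)² = 0.12015 − (0.24510)² = 0.060073.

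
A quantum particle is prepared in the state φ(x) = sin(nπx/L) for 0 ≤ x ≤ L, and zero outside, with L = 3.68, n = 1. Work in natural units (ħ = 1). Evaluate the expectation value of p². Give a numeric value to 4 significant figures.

0.7288

p² φ = −ħ² d²φ/dx²; ⟨p²⟩ = −ħ² ∫ φ*·φ'' dx / ∫|φ|² dx.
d/dx sin(nπx/L) = (nπ/L)·cos(nπx/L) and d²/dx² sin(nπx/L) = −(nπ/L)²·sin(nπx/L); on 0 ≤ x ≤ L, ∫sin²(nπx/L) dx = L/2 and ∫sin(nπx/L)·cos(nπx/L) dx = 0.
State is unnormalized: ∫|φ|² dx = 1.8400, and ∫φ*·(−ħ² φ'') dx = 1.3410, so ⟨p²⟩ = 1.3410 / 1.8400.
⟨p²⟩ = 0.72879.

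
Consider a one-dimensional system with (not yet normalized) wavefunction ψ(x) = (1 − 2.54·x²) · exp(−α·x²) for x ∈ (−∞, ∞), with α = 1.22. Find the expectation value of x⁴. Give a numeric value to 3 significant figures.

⟨x⁴⟩ = ∫ x⁴·|ψ|² dx / ∫|ψ|² dx (integrals over the domain).
Expand each integrand as polynomial × e^(−2αx²) and use ∫x^(2j)·e^(−2αx²) dx = (2j−1)!!/(4α)^j · √(π/(2α)), odd powers → 0; here √(π/(2α)) = 1.1347.
State is unnormalized: ∫|ψ|² dx = 0.87570, and ∫ψ*·x⁴·ψ dx = 0.75431, so ⟨x⁴⟩ = 0.75431 / 0.87570.
⟨x⁴⟩ = 0.86137.

0.861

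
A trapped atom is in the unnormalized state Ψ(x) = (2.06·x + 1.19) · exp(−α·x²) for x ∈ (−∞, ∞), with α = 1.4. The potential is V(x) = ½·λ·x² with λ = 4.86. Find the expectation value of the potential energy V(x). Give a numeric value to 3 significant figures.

⟨V⟩ = ∫ V(x)·|Ψ|² dx / ∫|Ψ|² dx.
Expand each integrand as polynomial × e^(−2αx²) and use ∫x^(2j)·e^(−2αx²) dx = (2j−1)!!/(4α)^j · √(π/(2α)), odd powers → 0; here √(π/(2α)) = 1.0592.
State is unnormalized: ∫|Ψ|² dx = 2.3027, and ∫Ψ*·V(x)·Ψ dx = 1.6958, so ⟨V⟩ = 1.6958 / 2.3027.
⟨V⟩ = 0.73645.

0.736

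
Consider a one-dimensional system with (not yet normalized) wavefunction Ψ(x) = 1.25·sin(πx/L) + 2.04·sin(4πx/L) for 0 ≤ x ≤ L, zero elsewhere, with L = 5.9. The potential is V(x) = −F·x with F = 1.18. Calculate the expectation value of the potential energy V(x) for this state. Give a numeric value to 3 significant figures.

-3.39

⟨V⟩ = ∫ V(x)·|Ψ|² dx / ∫|Ψ|² dx.
On 0 ≤ x ≤ L (j ≠ l): ∫sin²(jπx/L) dx = L/2, ∫sin(jπx/L)·sin(lπx/L) dx = 0; diagonal moments ∫x·sin²(jπx/L) dx = L²/4, ∫x²·sin²(jπx/L) dx = L³·(1/6 − 1/(4j²π²)); cross terms ∫x·sin(jπx/L)·sin(lπx/L) dx = 0 for j + l even and −4jlL²/(π²(j² − l²)²) for j + l odd, ∫x²·sin(jπx/L)·sin(lπx/L) dx = (−1)^(j+l)·4jlL³/(π²(j² − l²)²); higher powers the same way via product-to-sum and parts.
State is unnormalized: ∫|Ψ|² dx = 16.886, and ∫Ψ*·V(x)·Ψ dx = -57.271, so ⟨V⟩ = -57.271 / 16.886.
⟨V⟩ = -3.3916.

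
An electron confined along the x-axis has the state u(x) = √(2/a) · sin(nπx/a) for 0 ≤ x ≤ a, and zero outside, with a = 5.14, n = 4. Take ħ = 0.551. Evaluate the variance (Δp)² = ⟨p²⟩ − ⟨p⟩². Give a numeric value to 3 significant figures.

Compute ⟨p⟩ and ⟨p²⟩ separately; (Δp)² = ⟨p²⟩ − ⟨p⟩².
d/dx sin(nπx/a) = (nπ/a)·cos(nπx/a) and d²/dx² sin(nπx/a) = −(nπ/a)²·sin(nπx/a); on 0 ≤ x ≤ a, ∫sin²(nπx/a) dx = a/2 and ∫sin(nπx/a)·cos(nπx/a) dx = 0.
⟨p⟩ = 0.0000 and ⟨p²⟩ = 1.8147.
(Δp)² = 1.8147 − (0.0000)² = 1.8147.

1.81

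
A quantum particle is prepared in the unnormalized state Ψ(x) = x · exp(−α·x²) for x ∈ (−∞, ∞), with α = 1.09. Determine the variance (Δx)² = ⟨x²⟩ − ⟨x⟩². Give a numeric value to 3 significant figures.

0.688

Compute ⟨x⟩ and ⟨x²⟩ separately, then (Δx)² = ⟨x²⟩ − ⟨x⟩².
Expand each integrand as polynomial × e^(−2αx²) and use ∫x^(2j)·e^(−2αx²) dx = (2j−1)!!/(4α)^j · √(π/(2α)), odd powers → 0; here √(π/(2α)) = 1.2005.
Normalization: ∫|Ψ|² dx = 0.27533.
⟨x⟩ = 0.0000 and ⟨x²⟩ = 0.68807.
(Δx)² = 0.68807 − (0.0000)² = 0.68807.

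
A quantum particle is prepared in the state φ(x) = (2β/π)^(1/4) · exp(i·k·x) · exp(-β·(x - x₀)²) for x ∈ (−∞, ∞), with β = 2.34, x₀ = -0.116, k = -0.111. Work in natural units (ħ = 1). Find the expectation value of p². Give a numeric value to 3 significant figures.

p² φ = −ħ² d²φ/dx²; ⟨p²⟩ = −ħ² ∫ φ*·φ'' dx.
Gaussian moments (u = x − x₀): ∫u^(2j)·e^(−2βu²) du = (2j−1)!!/(4β)^j · √(π/(2β)), odd powers integrate to 0; here √(π/(2β)) = 0.81932. Derivatives: φ′ = (ik − 2βu)·φ, φ″ = ((ik − 2βu)² − 2β)·φ; the odd-in-u pieces drop out.
⟨p²⟩ = 2.3523.

2.35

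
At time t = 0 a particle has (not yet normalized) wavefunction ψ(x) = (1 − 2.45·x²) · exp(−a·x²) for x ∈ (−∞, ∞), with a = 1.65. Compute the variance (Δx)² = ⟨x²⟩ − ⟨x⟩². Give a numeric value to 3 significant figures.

Compute ⟨x⟩ and ⟨x²⟩ separately, then (Δx)² = ⟨x²⟩ − ⟨x⟩².
Expand each integrand as polynomial × e^(−2ax²) and use ∫x^(2j)·e^(−2ax²) dx = (2j−1)!!/(4a)^j · √(π/(2a)), odd powers → 0; here √(π/(2a)) = 0.97570.
Normalization: ∫|ψ|² dx = 0.65467.
⟨x⟩ = 0.0000 and ⟨x²⟩ = 0.18962.
(Δx)² = 0.18962 − (0.0000)² = 0.18962.

0.190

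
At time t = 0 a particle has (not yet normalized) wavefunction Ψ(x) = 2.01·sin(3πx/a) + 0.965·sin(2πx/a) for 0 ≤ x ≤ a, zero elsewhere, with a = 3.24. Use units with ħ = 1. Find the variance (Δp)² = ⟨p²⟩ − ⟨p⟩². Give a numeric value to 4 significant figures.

7.581

Compute ⟨p⟩ and ⟨p²⟩ separately; (Δp)² = ⟨p²⟩ − ⟨p⟩².
d²/dx² sin(jπx/a) = −(jπ/a)²·sin(jπx/a); on 0 ≤ x ≤ a, ∫sin²(jπx/a) dx = a/2 and ∫sin(jπx/a)·sin(lπx/a) dx = 0 for j ≠ l, so only diagonal terms survive in ∫|Ψ|² and ∫Ψ·Ψ″; ∫Ψ·Ψ′ dx = [Ψ²/2] between the walls = 0.
Normalization: ∫|Ψ|² dx = 8.0535.
⟨p⟩ = 0.0000 and ⟨p²⟩ = 7.5810.
(Δp)² = 7.5810 − (0.0000)² = 7.5810.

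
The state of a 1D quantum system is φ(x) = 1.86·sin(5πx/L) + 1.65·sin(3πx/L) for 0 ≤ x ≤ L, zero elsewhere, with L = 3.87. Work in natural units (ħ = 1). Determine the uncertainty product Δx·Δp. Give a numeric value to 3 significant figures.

Δx = √(⟨x²⟩−⟨x⟩²), Δp = √(⟨p²⟩−⟨p⟩²).
On 0 ≤ x ≤ L (j ≠ l): ∫sin²(jπx/L) dx = L/2, ∫sin(jπx/L)·sin(lπx/L) dx = 0; diagonal moments ∫x·sin²(jπx/L) dx = L²/4, ∫x²·sin²(jπx/L) dx = L³·(1/6 − 1/(4j²π²)); cross terms ∫x·sin(jπx/L)·sin(lπx/L) dx = 0 for j + l even and −4jlL²/(π²(j² − l²)²) for j + l odd, ∫x²·sin(jπx/L)·sin(lπx/L) dx = (−1)^(j+l)·4jlL³/(π²(j² − l²)²); higher powers the same way via product-to-sum and parts. d²/dx² sin(jπx/L) = −(jπ/L)²·sin(jπx/L); on 0 ≤ x ≤ L, ∫sin²(jπx/L) dx = L/2 and ∫sin(jπx/L)·sin(lπx/L) dx = 0 for j ≠ l, so only diagonal terms survive in ∫|φ|² and ∫φ·φ″; ∫φ·φ′ dx = [φ²/2] between the walls = 0.
Normalization: ∫|φ|² dx = 11.962.
⟨x⟩ = 1.9350, ⟨x²⟩ = 5.6444 ⇒ Δx = 1.3785.
⟨p⟩ = 0.0000, ⟨p²⟩ = 11.831 ⇒ Δp = 3.4397.
Δx·Δp = 4.7415.

4.74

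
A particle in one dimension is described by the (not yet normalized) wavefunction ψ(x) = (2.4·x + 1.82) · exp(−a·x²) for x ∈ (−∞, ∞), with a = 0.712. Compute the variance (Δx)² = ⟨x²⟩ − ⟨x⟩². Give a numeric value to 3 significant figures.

Compute ⟨x⟩ and ⟨x²⟩ separately, then (Δx)² = ⟨x²⟩ − ⟨x⟩².
Expand each integrand as polynomial × e^(−2ax²) and use ∫x^(2j)·e^(−2ax²) dx = (2j−1)!!/(4a)^j · √(π/(2a)), odd powers → 0; here √(π/(2a)) = 1.4853.
Normalization: ∫|ψ|² dx = 7.9240.
⟨x⟩ = 0.57497 and ⟨x²⟩ = 0.61735.
(Δx)² = 0.61735 − (0.57497)² = 0.28675.

0.287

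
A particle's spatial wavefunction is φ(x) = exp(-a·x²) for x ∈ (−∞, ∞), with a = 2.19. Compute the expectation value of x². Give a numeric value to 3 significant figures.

⟨x²⟩ = ∫ x²·|φ|² dx / ∫|φ|² dx (integrals over the domain).
Gaussian moments: ∫x^(2j)·e^(−2ax²) dx = (2j−1)!!/(4a)^j · √(π/(2a)), odd powers integrate to 0; here √(π/(2a)) = 0.84691.
State is unnormalized: ∫|φ|² dx = 0.84691, and ∫φ*·x²·φ dx = 0.096679, so ⟨x²⟩ = 0.096679 / 0.84691.
⟨x²⟩ = 0.11416.

0.114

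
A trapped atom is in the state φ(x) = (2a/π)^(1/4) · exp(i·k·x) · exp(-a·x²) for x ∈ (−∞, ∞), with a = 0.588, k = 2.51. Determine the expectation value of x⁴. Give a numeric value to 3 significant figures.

⟨x⁴⟩ = ∫ x⁴·|φ|² dx (integrals over the domain).
Gaussian moments: ∫x^(2j)·e^(−2ax²) dx = (2j−1)!!/(4a)^j · √(π/(2a)), odd powers integrate to 0; here √(π/(2a)) = 1.6344.
⟨x⁴⟩ = 0.54231.

0.542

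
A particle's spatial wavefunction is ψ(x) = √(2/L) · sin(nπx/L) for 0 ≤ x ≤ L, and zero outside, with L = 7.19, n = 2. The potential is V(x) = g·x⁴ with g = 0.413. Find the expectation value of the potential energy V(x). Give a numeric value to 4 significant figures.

⟨V⟩ = ∫ V(x)·|ψ|² dx.
With sin²θ = (1 − cos2θ)/2 on 0 ≤ x ≤ L: ∫sin²(nπx/L) dx = L/2, ∫x·sin²(nπx/L) dx = L²/4, ∫x²·sin²(nπx/L) dx = L³·(1/6 − 1/(4n²π²)); higher powers xᵏ the same way, integrating xᵏ·cos(2nπx/L) by parts.
⟨V⟩ = 193.85.

193.9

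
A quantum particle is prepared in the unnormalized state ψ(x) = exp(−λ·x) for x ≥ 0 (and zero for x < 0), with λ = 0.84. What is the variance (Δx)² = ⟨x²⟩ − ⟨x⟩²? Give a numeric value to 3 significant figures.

Compute ⟨x⟩ and ⟨x²⟩ separately, then (Δx)² = ⟨x²⟩ − ⟨x⟩².
Every integrand reduces to terms xʲ·e^(−2λx) on [0, ∞); use ∫₀^∞ xʲ·e^(−2λx) dx = j!/(2λ)^(j+1).
Normalization: ∫|ψ|² dx = 0.59524.
⟨x⟩ = 0.59524 and ⟨x²⟩ = 0.70862.
(Δx)² = 0.70862 − (0.59524)² = 0.35431.

0.354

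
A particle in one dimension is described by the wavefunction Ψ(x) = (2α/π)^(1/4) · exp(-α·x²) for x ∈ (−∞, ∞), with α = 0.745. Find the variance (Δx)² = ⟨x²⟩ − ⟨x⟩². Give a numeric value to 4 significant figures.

0.3356

Compute ⟨x⟩ and ⟨x²⟩ separately, then (Δx)² = ⟨x²⟩ − ⟨x⟩².
Gaussian moments: ∫x^(2j)·e^(−2αx²) dx = (2j−1)!!/(4α)^j · √(π/(2α)), odd powers integrate to 0; here √(π/(2α)) = 1.4521.
⟨x⟩ = 0.0000 and ⟨x²⟩ = 0.33557.
(Δx)² = 0.33557 − (0.0000)² = 0.33557.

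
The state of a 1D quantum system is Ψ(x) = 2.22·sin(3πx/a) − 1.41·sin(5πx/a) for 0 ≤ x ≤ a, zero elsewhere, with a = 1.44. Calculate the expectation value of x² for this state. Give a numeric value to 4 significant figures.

⟨x²⟩ = ∫ x²·|Ψ|² dx / ∫|Ψ|² dx (integrals over the domain).
On 0 ≤ x ≤ a (j ≠ l): ∫sin²(jπx/a) dx = a/2, ∫sin(jπx/a)·sin(lπx/a) dx = 0; diagonal moments ∫x·sin²(jπx/a) dx = a²/4, ∫x²·sin²(jπx/a) dx = a³·(1/6 − 1/(4j²π²)); cross terms ∫x·sin(jπx/a)·sin(lπx/a) dx = 0 for j + l even and −4jla²/(π²(j² − l²)²) for j + l odd, ∫x²·sin(jπx/a)·sin(lπx/a) dx = (−1)^(j+l)·4jla³/(π²(j² − l²)²); higher powers the same way via product-to-sum and parts.
State is unnormalized: ∫|Ψ|² dx = 4.9799, and ∫Ψ*·x²·Ψ dx = 2.9507, so ⟨x²⟩ = 2.9507 / 4.9799.
⟨x²⟩ = 0.59253.

0.5925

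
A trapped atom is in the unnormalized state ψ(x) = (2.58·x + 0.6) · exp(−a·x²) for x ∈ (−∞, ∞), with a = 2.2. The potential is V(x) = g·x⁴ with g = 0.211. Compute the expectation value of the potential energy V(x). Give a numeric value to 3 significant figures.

0.0303

⟨V⟩ = ∫ V(x)·|ψ|² dx / ∫|ψ|² dx.
Expand each integrand as polynomial × e^(−2ax²) and use ∫x^(2j)·e^(−2ax²) dx = (2j−1)!!/(4a)^j · √(π/(2a)), odd powers → 0; here √(π/(2a)) = 0.84498.
State is unnormalized: ∫|ψ|² dx = 0.94335, and ∫ψ*·V(x)·ψ dx = 0.028609, so ⟨V⟩ = 0.028609 / 0.94335.
⟨V⟩ = 0.030327.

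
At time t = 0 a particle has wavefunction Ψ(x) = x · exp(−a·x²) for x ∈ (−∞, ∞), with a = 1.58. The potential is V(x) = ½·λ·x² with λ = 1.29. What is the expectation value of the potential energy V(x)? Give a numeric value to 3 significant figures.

⟨V⟩ = ∫ V(x)·|Ψ|² dx / ∫|Ψ|² dx.
Expand each integrand as polynomial × e^(−2ax²) and use ∫x^(2j)·e^(−2ax²) dx = (2j−1)!!/(4a)^j · √(π/(2a)), odd powers → 0; here √(π/(2a)) = 0.99708.
State is unnormalized: ∫|Ψ|² dx = 0.15777, and ∫Ψ*·V(x)·Ψ dx = 0.048303, so ⟨V⟩ = 0.048303 / 0.15777.
⟨V⟩ = 0.30617.

0.306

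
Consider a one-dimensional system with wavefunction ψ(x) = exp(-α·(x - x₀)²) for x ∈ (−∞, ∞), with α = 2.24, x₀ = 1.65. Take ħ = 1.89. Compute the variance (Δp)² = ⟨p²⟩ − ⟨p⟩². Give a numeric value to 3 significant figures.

8.00

Compute ⟨p⟩ and ⟨p²⟩ separately; (Δp)² = ⟨p²⟩ − ⟨p⟩².
Gaussian moments (u = x − x₀): ∫u^(2j)·e^(−2αu²) du = (2j−1)!!/(4α)^j · √(π/(2α)), odd powers integrate to 0; here √(π/(2α)) = 0.83741. Derivatives: d/dx e^(−αu²) = −2αu·e^(−αu²), d²/dx² e^(−αu²) = (4α²u² − 2α)·e^(−αu²).
Normalization: ∫|ψ|² dx = 0.83741.
⟨p⟩ = 0.0000 and ⟨p²⟩ = 8.0015.
(Δp)² = 8.0015 − (0.0000)² = 8.0015.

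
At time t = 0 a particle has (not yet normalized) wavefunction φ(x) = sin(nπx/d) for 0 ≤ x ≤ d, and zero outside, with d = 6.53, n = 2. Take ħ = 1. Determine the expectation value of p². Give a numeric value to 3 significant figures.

0.926

p² φ = −ħ² d²φ/dx²; ⟨p²⟩ = −ħ² ∫ φ*·φ'' dx / ∫|φ|² dx.
d/dx sin(nπx/d) = (nπ/d)·cos(nπx/d) and d²/dx² sin(nπx/d) = −(nπ/d)²·sin(nπx/d); on 0 ≤ x ≤ d, ∫sin²(nπx/d) dx = d/2 and ∫sin(nπx/d)·cos(nπx/d) dx = 0.
State is unnormalized: ∫|φ|² dx = 3.2650, and ∫φ*·(−ħ² φ'') dx = 3.0228, so ⟨p²⟩ = 3.0228 / 3.2650.
⟨p²⟩ = 0.92583.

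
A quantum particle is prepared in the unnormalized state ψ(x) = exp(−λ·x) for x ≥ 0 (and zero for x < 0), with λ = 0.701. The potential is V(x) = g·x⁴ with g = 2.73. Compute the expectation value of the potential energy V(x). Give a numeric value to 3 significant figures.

⟨V⟩ = ∫ V(x)·|ψ|² dx / ∫|ψ|² dx.
Every integrand reduces to terms xʲ·e^(−2λx) on [0, ∞); use ∫₀^∞ xʲ·e^(−2λx) dx = j!/(2λ)^(j+1).
State is unnormalized: ∫|ψ|² dx = 0.71327, and ∫ψ*·V(x)·ψ dx = 12.096, so ⟨V⟩ = 12.096 / 0.71327.
⟨V⟩ = 16.958.

17.0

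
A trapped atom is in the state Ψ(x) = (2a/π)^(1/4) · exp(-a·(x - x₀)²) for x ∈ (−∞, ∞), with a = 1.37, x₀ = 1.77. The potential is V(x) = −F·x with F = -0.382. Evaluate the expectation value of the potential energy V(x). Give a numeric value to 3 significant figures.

0.676

⟨V⟩ = ∫ V(x)·|Ψ|² dx.
Gaussian moments (u = x − x₀): ∫u^(2j)·e^(−2au²) du = (2j−1)!!/(4a)^j · √(π/(2a)), odd powers integrate to 0; here √(π/(2a)) = 1.0708.
⟨V⟩ = 0.67614.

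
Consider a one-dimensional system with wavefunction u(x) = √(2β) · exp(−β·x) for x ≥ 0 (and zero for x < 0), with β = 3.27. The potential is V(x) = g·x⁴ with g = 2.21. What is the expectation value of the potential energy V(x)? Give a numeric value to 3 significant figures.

0.0290

⟨V⟩ = ∫ V(x)·|u|² dx.
Every integrand reduces to terms xʲ·e^(−2βx) on [0, ∞); use ∫₀^∞ xʲ·e^(−2βx) dx = j!/(2β)^(j+1).
⟨V⟩ = 0.028993.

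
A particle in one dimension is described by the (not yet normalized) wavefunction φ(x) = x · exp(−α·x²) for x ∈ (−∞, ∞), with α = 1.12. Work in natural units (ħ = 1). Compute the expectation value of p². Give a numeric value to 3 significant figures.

3.36

p² φ = −ħ² d²φ/dx²; ⟨p²⟩ = −ħ² ∫ φ*·φ'' dx / ∫|φ|² dx.
Expand each integrand as polynomial × e^(−2αx²) and use ∫x^(2j)·e^(−2αx²) dx = (2j−1)!!/(4α)^j · √(π/(2α)), odd powers → 0; here √(π/(2α)) = 1.1843. Differentiate with the product rule, d/dx e^(−αx²) = −2αx·e^(−αx²).
State is unnormalized: ∫|φ|² dx = 0.26435, and ∫φ*·(−ħ² φ'') dx = 0.88820, so ⟨p²⟩ = 0.88820 / 0.26435.
⟨p²⟩ = 3.3600.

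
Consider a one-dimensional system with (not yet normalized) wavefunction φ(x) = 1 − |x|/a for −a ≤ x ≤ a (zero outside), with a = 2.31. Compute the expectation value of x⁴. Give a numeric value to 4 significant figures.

⟨x⁴⟩ = ∫ x⁴·|φ|² dx / ∫|φ|² dx (integrals over the domain).
φ is even, so ∫ over [−a, a] = 2∫₀ᵃ with φ = 1 − x/a there: ∫₀ᵃ (1 − x/a)² dx = a/3, ∫₀ᵃ x²(1 − x/a)² dx = a³/30, ∫₀ᵃ x⁴(1 − x/a)² dx = a⁵/105.
State is unnormalized: ∫|φ|² dx = 1.5400, and ∫φ*·x⁴·φ dx = 1.2529, so ⟨x⁴⟩ = 1.2529 / 1.5400.
⟨x⁴⟩ = 0.81354.

0.8135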